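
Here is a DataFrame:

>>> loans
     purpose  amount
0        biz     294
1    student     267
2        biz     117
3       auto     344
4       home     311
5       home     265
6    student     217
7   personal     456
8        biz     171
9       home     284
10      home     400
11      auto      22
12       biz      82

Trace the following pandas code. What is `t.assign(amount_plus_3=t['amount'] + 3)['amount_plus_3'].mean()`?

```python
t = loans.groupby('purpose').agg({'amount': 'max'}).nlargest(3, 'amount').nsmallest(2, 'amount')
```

375.0

group by purpose, max of amount:
          amount
purpose         
auto         344
biz          294
home         400
personal     456
student      267
take 3 rows with largest amount:
          amount
purpose         
personal     456
home         400
auto         344
take 2 rows with smallest amount:
         amount
purpose        
auto        344
home        400
add column amount_plus_3 = t['amount'] + 3:
         amount  amount_plus_3
purpose                       
auto        344            347
home        400            403
Then the mean of column 'amount_plus_3': 375.0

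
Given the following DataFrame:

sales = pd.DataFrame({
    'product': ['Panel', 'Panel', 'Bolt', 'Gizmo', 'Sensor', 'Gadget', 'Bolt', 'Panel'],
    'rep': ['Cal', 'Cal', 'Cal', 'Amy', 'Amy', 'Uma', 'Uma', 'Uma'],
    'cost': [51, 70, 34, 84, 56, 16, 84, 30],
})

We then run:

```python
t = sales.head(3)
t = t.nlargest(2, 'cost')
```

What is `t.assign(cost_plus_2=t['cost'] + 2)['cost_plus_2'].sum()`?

take first 3 rows:
  product  rep  cost
0   Panel  Cal    51
1   Panel  Cal    70
2    Bolt  Cal    34
take 2 rows with largest cost:
  product  rep  cost
1   Panel  Cal    70
0   Panel  Cal    51
add column cost_plus_2 = t['cost'] + 2:
  product  rep  cost  cost_plus_2
1   Panel  Cal    70           72
0   Panel  Cal    51           53
Taking the sum of column 'cost_plus_2' gives 125.

125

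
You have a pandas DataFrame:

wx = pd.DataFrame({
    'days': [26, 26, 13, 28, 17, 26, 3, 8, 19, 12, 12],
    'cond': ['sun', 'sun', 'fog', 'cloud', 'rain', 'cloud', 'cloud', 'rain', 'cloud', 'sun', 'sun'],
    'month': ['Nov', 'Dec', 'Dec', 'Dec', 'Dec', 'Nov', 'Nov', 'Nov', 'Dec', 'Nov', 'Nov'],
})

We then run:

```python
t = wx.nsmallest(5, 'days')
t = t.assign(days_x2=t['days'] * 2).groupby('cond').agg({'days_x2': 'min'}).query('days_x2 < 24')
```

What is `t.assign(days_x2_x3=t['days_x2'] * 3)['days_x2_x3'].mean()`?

take 5 rows with smallest days:
    days   cond month
6      3  cloud   Nov
7      8   rain   Nov
9     12    sun   Nov
10    12    sun   Nov
2     13    fog   Dec
add column days_x2 = t['days'] * 2:
    days   cond month  days_x2
6      3  cloud   Nov        6
7      8   rain   Nov       16
9     12    sun   Nov       24
10    12    sun   Nov       24
2     13    fog   Dec       26
group by cond, min of days_x2:
       days_x2
cond          
cloud        6
fog         26
rain        16
sun         24
filter rows where days_x2 < 24:
       days_x2
cond          
cloud        6
rain        16
add column days_x2_x3 = t['days_x2'] * 3:
       days_x2  days_x2_x3
cond                      
cloud        6          18
rain        16          48

33.0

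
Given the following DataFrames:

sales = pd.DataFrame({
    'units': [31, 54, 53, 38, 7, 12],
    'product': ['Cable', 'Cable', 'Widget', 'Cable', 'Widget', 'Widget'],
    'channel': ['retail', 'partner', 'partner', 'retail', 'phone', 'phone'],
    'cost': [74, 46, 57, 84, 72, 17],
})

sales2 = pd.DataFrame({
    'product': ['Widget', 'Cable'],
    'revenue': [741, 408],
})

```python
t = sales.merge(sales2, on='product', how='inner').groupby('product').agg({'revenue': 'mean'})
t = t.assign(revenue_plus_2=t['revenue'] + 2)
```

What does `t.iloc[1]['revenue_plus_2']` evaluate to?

743.0

merge on 'product' (how='inner') → 6 rows:
   units product  channel  cost  revenue
0     31   Cable   retail    74      408
1     54   Cable  partner    46      408
2     53  Widget  partner    57      741
3     38   Cable   retail    84      408
4      7  Widget    phone    72      741
5     12  Widget    phone    17      741
group by product, mean of revenue:
         revenue
product         
Cable      408.0
Widget     741.0
add column revenue_plus_2 = t['revenue'] + 2:
         revenue  revenue_plus_2
product                         
Cable      408.0           410.0
Widget     741.0           743.0
The value at position 1, column 'revenue_plus_2' is 743.0.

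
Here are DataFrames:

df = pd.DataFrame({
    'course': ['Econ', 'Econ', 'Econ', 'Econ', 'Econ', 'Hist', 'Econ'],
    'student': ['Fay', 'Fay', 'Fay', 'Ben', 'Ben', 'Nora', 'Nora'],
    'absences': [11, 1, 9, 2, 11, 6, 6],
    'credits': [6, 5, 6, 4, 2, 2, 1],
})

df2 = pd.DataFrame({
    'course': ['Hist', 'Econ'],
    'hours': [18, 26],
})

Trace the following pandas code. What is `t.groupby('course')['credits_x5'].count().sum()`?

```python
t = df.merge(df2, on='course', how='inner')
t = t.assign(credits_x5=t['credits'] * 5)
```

7

merge on 'course' (how='inner') → 7 rows:
  course student  absences  credits  hours
0   Econ     Fay        11        6     26
1   Econ     Fay         1        5     26
2   Econ     Fay         9        6     26
3   Econ     Ben         2        4     26
4   Econ     Ben        11        2     26
5   Hist    Nora         6        2     18
6   Econ    Nora         6        1     26
add column credits_x5 = t['credits'] * 5:
  course student  absences  credits  hours  credits_x5
0   Econ     Fay        11        6     26          30
1   Econ     Fay         1        5     26          25
2   Econ     Fay         9        6     26          30
3   Econ     Ben         2        4     26          20
4   Econ     Ben        11        2     26          10
5   Hist    Nora         6        2     18          10
6   Econ    Nora         6        1     26           5
group by course, count of credits_x5:
course
Econ    6
Hist    1
Name: credits_x5, dtype: int64
Taking the sum of the resulting series gives 7.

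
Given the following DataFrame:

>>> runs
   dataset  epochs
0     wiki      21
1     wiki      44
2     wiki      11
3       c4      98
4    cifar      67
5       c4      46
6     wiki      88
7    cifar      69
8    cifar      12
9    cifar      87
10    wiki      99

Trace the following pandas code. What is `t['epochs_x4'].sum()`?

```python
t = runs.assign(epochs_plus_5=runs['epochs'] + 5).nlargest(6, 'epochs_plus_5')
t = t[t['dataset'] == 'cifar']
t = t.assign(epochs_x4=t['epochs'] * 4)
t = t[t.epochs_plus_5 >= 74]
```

624

add column epochs_plus_5 = runs['epochs'] + 5:
   dataset  epochs  epochs_plus_5
0     wiki      21             26
1     wiki      44             49
2     wiki      11             16
3       c4      98            103
4    cifar      67             72
5       c4      46             51
6     wiki      88             93
7    cifar      69             74
8    cifar      12             17
9    cifar      87             92
10    wiki      99            104
take 6 rows with largest epochs_plus_5:
   dataset  epochs  epochs_plus_5
10    wiki      99            104
3       c4      98            103
6     wiki      88             93
9    cifar      87             92
7    cifar      69             74
4    cifar      67             72
filter rows where dataset == 'cifar':
  dataset  epochs  epochs_plus_5
9   cifar      87             92
7   cifar      69             74
4   cifar      67             72
add column epochs_x4 = t['epochs'] * 4:
  dataset  epochs  epochs_plus_5  epochs_x4
9   cifar      87             92        348
7   cifar      69             74        276
4   cifar      67             72        268
filter rows where epochs_plus_5 >= 74:
  dataset  epochs  epochs_plus_5  epochs_x4
9   cifar      87             92        348
7   cifar      69             74        276
The sum of column 'epochs_x4' is 624.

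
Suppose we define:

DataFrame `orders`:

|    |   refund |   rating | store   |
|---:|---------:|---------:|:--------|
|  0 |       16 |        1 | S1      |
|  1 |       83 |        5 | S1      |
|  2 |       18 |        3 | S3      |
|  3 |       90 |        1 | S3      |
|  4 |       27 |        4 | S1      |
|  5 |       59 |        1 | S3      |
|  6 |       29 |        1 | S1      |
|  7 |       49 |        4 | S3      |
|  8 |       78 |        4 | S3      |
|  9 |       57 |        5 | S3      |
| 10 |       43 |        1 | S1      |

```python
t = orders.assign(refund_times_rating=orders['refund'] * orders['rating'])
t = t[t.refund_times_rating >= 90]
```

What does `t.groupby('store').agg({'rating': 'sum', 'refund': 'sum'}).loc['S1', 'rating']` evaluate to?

add column refund_times_rating = orders['refund'] * orders['rating']:
    refund  rating store  refund_times_rating
0       16       1    S1                   16
1       83       5    S1                  415
2       18       3    S3                   54
3       90       1    S3                   90
4       27       4    S1                  108
5       59       1    S3                   59
6       29       1    S1                   29
7       49       4    S3                  196
8       78       4    S3                  312
9       57       5    S3                  285
10      43       1    S1                   43
filter rows where refund_times_rating >= 90:
   refund  rating store  refund_times_rating
1      83       5    S1                  415
3      90       1    S3                   90
4      27       4    S1                  108
7      49       4    S3                  196
8      78       4    S3                  312
9      57       5    S3                  285
group by store: sum(rating), sum(refund):
       rating  refund
store                
S1          9     110
S3         14     274

9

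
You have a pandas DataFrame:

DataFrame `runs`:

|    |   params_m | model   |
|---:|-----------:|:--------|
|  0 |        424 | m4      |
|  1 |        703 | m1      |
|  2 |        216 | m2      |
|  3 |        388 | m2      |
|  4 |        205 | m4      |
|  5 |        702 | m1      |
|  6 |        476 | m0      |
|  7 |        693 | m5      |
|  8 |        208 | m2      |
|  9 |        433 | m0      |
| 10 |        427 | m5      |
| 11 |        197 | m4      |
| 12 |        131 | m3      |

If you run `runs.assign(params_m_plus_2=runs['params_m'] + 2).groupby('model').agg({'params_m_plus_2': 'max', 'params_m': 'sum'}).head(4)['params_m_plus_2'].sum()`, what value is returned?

1706

add column params_m_plus_2 = runs['params_m'] + 2:
    params_m model  params_m_plus_2
0        424    m4              426
1        703    m1              705
2        216    m2              218
3        388    m2              390
4        205    m4              207
5        702    m1              704
6        476    m0              478
7        693    m5              695
8        208    m2              210
9        433    m0              435
10       427    m5              429
11       197    m4              199
12       131    m3              133
group by model: max(params_m_plus_2), sum(params_m):
       params_m_plus_2  params_m
model                           
m0                 478       909
m1                 705      1405
m2                 390       812
m3                 133       131
m4                 426       826
m5                 695      1120
take first 4 rows:
       params_m_plus_2  params_m
model                           
m0                 478       909
m1                 705      1405
m2                 390       812
m3                 133       131
Reading off the sum of column 'params_m_plus_2', we get 1706.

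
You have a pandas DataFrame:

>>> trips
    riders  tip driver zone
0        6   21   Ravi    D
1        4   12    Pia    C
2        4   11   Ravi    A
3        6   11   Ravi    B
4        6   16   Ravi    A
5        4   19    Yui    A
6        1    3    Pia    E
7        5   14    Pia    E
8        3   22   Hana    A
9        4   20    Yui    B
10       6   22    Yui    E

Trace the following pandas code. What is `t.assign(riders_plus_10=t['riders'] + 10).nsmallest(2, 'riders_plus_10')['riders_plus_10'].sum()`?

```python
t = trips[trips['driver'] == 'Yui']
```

filter rows where driver == 'Yui':
    riders  tip driver zone
5        4   19    Yui    A
9        4   20    Yui    B
10       6   22    Yui    E
add column riders_plus_10 = t['riders'] + 10:
    riders  tip driver zone  riders_plus_10
5        4   19    Yui    A              14
9        4   20    Yui    B              14
10       6   22    Yui    E              16
take 2 rows with smallest riders_plus_10:
   riders  tip driver zone  riders_plus_10
5       4   19    Yui    A              14
9       4   20    Yui    B              14

28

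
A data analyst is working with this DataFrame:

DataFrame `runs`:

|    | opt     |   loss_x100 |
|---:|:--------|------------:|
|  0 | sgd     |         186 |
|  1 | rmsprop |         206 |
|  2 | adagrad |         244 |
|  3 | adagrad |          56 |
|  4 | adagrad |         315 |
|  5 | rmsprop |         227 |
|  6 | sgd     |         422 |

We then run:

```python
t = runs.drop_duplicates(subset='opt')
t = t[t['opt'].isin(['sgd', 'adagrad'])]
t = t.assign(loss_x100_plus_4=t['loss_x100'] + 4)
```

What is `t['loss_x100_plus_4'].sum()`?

438

drop duplicate opt (keep=first):
       opt  loss_x100
0      sgd        186
1  rmsprop        206
2  adagrad        244
filter rows where opt in ['sgd', 'adagrad']:
       opt  loss_x100
0      sgd        186
2  adagrad        244
add column loss_x100_plus_4 = t['loss_x100'] + 4:
       opt  loss_x100  loss_x100_plus_4
0      sgd        186               190
2  adagrad        244               248
So sum() = 438.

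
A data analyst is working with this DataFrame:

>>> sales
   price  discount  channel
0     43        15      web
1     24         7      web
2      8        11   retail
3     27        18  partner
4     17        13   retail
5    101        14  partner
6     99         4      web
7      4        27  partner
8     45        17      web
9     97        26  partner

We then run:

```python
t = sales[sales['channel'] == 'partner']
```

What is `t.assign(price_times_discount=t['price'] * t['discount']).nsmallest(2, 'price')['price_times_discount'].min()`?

108

filter rows where channel == 'partner':
   price  discount  channel
3     27        18  partner
5    101        14  partner
7      4        27  partner
9     97        26  partner
add column price_times_discount = t['price'] * t['discount']:
   price  discount  channel  price_times_discount
3     27        18  partner                   486
5    101        14  partner                  1414
7      4        27  partner                   108
9     97        26  partner                  2522
take 2 rows with smallest price:
   price  discount  channel  price_times_discount
7      4        27  partner                   108
3     27        18  partner                   486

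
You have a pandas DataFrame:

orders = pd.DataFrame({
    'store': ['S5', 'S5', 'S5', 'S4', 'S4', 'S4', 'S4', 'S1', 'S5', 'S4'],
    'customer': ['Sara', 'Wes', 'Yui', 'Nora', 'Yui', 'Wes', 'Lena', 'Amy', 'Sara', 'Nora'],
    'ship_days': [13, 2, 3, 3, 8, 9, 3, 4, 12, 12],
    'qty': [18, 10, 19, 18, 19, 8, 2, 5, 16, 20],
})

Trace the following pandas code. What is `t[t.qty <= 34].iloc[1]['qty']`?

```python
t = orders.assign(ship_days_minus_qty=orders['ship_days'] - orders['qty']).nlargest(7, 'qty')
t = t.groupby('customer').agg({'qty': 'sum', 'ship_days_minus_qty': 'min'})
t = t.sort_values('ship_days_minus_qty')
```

34

add column ship_days_minus_qty = orders['ship_days'] - orders['qty']:
  store customer  ship_days  qty  ship_days_minus_qty
0    S5     Sara         13   18                   -5
1    S5      Wes          2   10                   -8
2    S5      Yui          3   19                  -16
3    S4     Nora          3   18                  -15
4    S4      Yui          8   19                  -11
5    S4      Wes          9    8                    1
6    S4     Lena          3    2                    1
7    S1      Amy          4    5                   -1
8    S5     Sara         12   16                   -4
9    S4     Nora         12   20                   -8
take 7 rows with largest qty:
  store customer  ship_days  qty  ship_days_minus_qty
9    S4     Nora         12   20                   -8
2    S5      Yui          3   19                  -16
4    S4      Yui          8   19                  -11
0    S5     Sara         13   18                   -5
3    S4     Nora          3   18                  -15
8    S5     Sara         12   16                   -4
1    S5      Wes          2   10                   -8
group by customer: sum(qty), min(ship_days_minus_qty):
          qty  ship_days_minus_qty
customer                          
Nora       38                  -15
Sara       34                   -5
Wes        10                   -8
Yui        38                  -16
sort by ship_days_minus_qty:
          qty  ship_days_minus_qty
customer                          
Yui        38                  -16
Nora       38                  -15
Wes        10                   -8
Sara       34                   -5
filter rows where qty <= 34:
          qty  ship_days_minus_qty
customer                          
Wes        10                   -8
Sara       34                   -5
Reading off the value at position 1, column 'qty', we get 34.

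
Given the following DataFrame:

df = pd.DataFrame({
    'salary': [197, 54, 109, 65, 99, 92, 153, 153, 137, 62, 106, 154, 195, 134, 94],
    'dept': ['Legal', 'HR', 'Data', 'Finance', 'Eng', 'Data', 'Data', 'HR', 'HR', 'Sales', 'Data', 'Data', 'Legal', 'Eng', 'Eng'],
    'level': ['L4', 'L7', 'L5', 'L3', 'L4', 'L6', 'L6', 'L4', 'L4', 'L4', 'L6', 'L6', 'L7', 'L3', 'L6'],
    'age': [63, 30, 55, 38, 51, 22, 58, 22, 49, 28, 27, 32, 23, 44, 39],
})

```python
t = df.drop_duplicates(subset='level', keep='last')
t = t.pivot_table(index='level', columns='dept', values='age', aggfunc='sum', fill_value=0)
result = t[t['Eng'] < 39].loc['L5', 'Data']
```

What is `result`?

55

drop duplicate level (keep=last):
    salary   dept level  age
2      109   Data    L5   55
9       62  Sales    L4   28
12     195  Legal    L7   23
13     134    Eng    L3   44
14      94    Eng    L6   39
pivot: rows=level, cols=dept, sum(age):
dept   Data  Eng  Legal  Sales
level                         
L3        0   44      0      0
L4        0    0      0     28
L5       55    0      0      0
L6        0   39      0      0
L7        0    0     23      0
filter rows where Eng < 39:
dept   Data  Eng  Legal  Sales
level                         
L4        0    0      0     28
L5       55    0      0      0
L7        0    0     23      0
value at row 'L5', column 'Data' → 55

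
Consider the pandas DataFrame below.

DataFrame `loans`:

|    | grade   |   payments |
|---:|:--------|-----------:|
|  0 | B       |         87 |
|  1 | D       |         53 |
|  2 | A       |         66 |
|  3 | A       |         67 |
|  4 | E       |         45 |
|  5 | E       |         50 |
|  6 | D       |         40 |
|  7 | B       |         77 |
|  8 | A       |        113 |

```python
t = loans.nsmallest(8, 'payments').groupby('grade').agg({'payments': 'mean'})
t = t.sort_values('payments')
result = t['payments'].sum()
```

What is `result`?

take 8 rows with smallest payments:
  grade  payments
6     D        40
4     E        45
5     E        50
1     D        53
2     A        66
3     A        67
7     B        77
0     B        87
group by grade, mean of payments:
       payments
grade          
A          66.5
B          82.0
D          46.5
E          47.5
sort by payments:
       payments
grade          
D          46.5
E          47.5
A          66.5
B          82.0
So sum() = 242.5.

242.5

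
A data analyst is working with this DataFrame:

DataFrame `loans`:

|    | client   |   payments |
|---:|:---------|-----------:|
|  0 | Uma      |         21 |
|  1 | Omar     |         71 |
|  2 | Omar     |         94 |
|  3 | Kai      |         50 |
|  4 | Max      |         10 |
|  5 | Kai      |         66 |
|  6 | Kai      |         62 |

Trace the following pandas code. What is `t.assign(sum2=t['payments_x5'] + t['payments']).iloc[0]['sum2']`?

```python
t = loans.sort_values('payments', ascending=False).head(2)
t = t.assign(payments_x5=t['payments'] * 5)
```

sort by payments descending:
  client  payments
2   Omar        94
1   Omar        71
5    Kai        66
6    Kai        62
3    Kai        50
0    Uma        21
4    Max        10
take first 2 rows:
  client  payments
2   Omar        94
1   Omar        71
add column payments_x5 = t['payments'] * 5:
  client  payments  payments_x5
2   Omar        94          470
1   Omar        71          355
add column sum2 = t['payments_x5'] + t['payments']:
  client  payments  payments_x5  sum2
2   Omar        94          470   564
1   Omar        71          355   426
Reading off the value at position 0, column 'sum2', we get 564.

564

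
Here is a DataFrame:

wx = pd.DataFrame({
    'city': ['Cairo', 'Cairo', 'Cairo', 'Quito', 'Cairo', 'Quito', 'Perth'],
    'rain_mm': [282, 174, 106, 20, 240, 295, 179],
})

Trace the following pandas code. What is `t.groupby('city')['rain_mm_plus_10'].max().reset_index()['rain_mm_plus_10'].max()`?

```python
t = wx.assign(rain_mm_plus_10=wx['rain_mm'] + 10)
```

305

add column rain_mm_plus_10 = wx['rain_mm'] + 10:
    city  rain_mm  rain_mm_plus_10
0  Cairo      282              292
1  Cairo      174              184
2  Cairo      106              116
3  Quito       20               30
4  Cairo      240              250
5  Quito      295              305
6  Perth      179              189
group by city, max of rain_mm_plus_10:
city
Cairo    292
Perth    189
Quito    305
Name: rain_mm_plus_10, dtype: int64
reset_index():
    city  rain_mm_plus_10
0  Cairo              292
1  Perth              189
2  Quito              305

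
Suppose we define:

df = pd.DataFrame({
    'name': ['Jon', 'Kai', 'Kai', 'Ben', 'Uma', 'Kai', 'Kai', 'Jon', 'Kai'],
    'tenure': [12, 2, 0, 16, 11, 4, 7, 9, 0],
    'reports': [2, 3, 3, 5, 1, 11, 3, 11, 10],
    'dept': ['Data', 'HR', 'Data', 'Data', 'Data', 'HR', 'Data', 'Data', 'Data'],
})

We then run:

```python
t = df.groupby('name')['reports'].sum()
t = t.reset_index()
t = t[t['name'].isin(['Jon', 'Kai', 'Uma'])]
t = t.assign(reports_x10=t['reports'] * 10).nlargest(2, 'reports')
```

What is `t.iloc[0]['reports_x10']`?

300

group by name, sum of reports:
name
Ben     5
Jon    13
Kai    30
Uma     1
Name: reports, dtype: int64
reset_index():
  name  reports
0  Ben        5
1  Jon       13
2  Kai       30
3  Uma        1
filter rows where name in ['Jon', 'Kai', 'Uma']:
  name  reports
1  Jon       13
2  Kai       30
3  Uma        1
add column reports_x10 = t['reports'] * 10:
  name  reports  reports_x10
1  Jon       13          130
2  Kai       30          300
3  Uma        1           10
take 2 rows with largest reports:
  name  reports  reports_x10
2  Kai       30          300
1  Jon       13          130
value at position 0, column 'reports_x10' → 300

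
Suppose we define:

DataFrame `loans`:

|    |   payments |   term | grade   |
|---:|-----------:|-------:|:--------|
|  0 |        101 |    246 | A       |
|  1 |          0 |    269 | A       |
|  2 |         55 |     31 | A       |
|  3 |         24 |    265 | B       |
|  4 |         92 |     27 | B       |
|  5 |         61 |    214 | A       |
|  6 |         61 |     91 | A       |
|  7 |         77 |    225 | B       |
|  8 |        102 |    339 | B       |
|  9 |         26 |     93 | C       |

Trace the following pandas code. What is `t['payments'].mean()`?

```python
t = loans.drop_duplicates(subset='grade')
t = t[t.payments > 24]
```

drop duplicate grade (keep=first):
   payments  term grade
0       101   246     A
3        24   265     B
9        26    93     C
filter rows where payments > 24:
   payments  term grade
0       101   246     A
9        26    93     C

63.5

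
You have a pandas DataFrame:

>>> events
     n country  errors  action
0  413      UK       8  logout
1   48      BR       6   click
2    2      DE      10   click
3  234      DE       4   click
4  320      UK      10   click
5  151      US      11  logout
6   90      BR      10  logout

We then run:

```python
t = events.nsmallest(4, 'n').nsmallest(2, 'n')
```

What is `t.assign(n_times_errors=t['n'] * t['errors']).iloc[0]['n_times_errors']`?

take 4 rows with smallest n:
     n country  errors  action
2    2      DE      10   click
1   48      BR       6   click
6   90      BR      10  logout
5  151      US      11  logout
take 2 rows with smallest n:
    n country  errors action
2   2      DE      10  click
1  48      BR       6  click
add column n_times_errors = t['n'] * t['errors']:
    n country  errors action  n_times_errors
2   2      DE      10  click              20
1  48      BR       6  click             288
Hence 20.

20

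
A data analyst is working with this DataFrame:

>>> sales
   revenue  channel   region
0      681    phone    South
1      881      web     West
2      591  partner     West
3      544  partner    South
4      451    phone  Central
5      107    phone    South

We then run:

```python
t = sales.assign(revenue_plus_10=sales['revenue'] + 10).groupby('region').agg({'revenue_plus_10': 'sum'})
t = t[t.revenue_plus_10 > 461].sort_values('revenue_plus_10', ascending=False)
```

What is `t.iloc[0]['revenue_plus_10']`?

add column revenue_plus_10 = sales['revenue'] + 10:
   revenue  channel   region  revenue_plus_10
0      681    phone    South              691
1      881      web     West              891
2      591  partner     West              601
3      544  partner    South              554
4      451    phone  Central              461
5      107    phone    South              117
group by region, sum of revenue_plus_10:
         revenue_plus_10
region                  
Central              461
South               1362
West                1492
filter rows where revenue_plus_10 > 461:
        revenue_plus_10
region                 
South              1362
West               1492
sort by revenue_plus_10 descending:
        revenue_plus_10
region                 
West               1492
South              1362
Then the value at position 0, column 'revenue_plus_10': 1492

1492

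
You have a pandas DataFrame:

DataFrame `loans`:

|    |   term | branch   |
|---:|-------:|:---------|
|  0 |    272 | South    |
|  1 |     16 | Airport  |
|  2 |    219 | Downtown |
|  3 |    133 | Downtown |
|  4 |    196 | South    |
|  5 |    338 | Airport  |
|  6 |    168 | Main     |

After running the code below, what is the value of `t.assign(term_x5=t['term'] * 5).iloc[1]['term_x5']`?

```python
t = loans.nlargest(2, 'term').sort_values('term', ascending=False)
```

take 2 rows with largest term:
   term   branch
5   338  Airport
0   272    South
sort by term descending:
   term   branch
5   338  Airport
0   272    South
add column term_x5 = t['term'] * 5:
   term   branch  term_x5
5   338  Airport     1690
0   272    South     1360

1360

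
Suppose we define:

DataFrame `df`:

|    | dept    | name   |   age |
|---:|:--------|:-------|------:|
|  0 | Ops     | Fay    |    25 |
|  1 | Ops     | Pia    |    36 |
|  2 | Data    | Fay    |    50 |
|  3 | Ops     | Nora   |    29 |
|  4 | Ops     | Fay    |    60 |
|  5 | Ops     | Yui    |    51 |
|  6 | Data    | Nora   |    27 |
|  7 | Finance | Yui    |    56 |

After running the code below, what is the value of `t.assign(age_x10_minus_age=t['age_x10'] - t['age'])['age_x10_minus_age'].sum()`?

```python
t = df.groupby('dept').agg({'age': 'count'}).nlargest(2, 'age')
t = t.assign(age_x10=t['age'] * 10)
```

group by dept, count of age:
         age
dept        
Data       2
Finance    1
Ops        5
take 2 rows with largest age:
      age
dept     
Ops     5
Data    2
add column age_x10 = t['age'] * 10:
      age  age_x10
dept              
Ops     5       50
Data    2       20
add column age_x10_minus_age = t['age_x10'] - t['age']:
      age  age_x10  age_x10_minus_age
dept                                 
Ops     5       50                 45
Data    2       20                 18
sum of column 'age_x10_minus_age' → 63

63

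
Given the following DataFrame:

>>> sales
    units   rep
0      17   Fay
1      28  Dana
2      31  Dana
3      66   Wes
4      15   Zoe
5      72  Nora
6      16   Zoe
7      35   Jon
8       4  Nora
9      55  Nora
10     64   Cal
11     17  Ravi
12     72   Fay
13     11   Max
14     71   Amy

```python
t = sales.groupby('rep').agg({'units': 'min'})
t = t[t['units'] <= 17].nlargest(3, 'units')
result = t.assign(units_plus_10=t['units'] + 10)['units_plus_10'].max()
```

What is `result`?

27

group by rep, min of units:
      units
rep        
Amy      71
Cal      64
Dana     28
Fay      17
Jon      35
Max      11
Nora      4
Ravi     17
Wes      66
Zoe      15
filter rows where units <= 17:
      units
rep        
Fay      17
Max      11
Nora      4
Ravi     17
Zoe      15
take 3 rows with largest units:
      units
rep        
Fay      17
Ravi     17
Zoe      15
add column units_plus_10 = t['units'] + 10:
      units  units_plus_10
rep                       
Fay      17             27
Ravi     17             27
Zoe      15             25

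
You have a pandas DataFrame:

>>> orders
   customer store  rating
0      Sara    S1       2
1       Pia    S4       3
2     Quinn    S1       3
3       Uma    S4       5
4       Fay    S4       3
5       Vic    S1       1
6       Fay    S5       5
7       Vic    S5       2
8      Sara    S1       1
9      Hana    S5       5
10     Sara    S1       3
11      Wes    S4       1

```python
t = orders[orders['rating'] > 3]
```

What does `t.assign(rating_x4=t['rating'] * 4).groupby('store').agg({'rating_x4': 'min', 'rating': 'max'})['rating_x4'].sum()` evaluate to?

40

filter rows where rating > 3:
  customer store  rating
3      Uma    S4       5
6      Fay    S5       5
9     Hana    S5       5
add column rating_x4 = t['rating'] * 4:
  customer store  rating  rating_x4
3      Uma    S4       5         20
6      Fay    S5       5         20
9     Hana    S5       5         20
group by store: min(rating_x4), max(rating):
       rating_x4  rating
store                   
S4            20       5
S5            20       5
Then the sum of column 'rating_x4': 40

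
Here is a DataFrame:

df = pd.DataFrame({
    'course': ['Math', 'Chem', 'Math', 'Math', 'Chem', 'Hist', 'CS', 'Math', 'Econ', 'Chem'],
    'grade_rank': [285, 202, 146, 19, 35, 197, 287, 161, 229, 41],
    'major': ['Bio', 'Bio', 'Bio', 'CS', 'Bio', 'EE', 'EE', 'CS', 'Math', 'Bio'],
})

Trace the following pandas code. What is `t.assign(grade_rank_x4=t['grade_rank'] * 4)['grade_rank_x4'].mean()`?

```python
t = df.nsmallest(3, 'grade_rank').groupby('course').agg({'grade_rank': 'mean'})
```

114.0

take 3 rows with smallest grade_rank:
  course  grade_rank major
3   Math          19    CS
4   Chem          35   Bio
9   Chem          41   Bio
group by course, mean of grade_rank:
        grade_rank
course            
Chem          38.0
Math          19.0
add column grade_rank_x4 = t['grade_rank'] * 4:
        grade_rank  grade_rank_x4
course                           
Chem          38.0          152.0
Math          19.0           76.0
Then the mean of column 'grade_rank_x4': 114.0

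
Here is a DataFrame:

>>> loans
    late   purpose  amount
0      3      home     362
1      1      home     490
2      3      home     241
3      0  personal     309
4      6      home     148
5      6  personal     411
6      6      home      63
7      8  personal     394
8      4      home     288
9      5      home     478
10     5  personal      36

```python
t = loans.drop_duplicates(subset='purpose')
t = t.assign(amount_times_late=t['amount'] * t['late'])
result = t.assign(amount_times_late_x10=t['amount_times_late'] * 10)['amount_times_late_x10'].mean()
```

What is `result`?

5430.0

drop duplicate purpose (keep=first):
   late   purpose  amount
0     3      home     362
3     0  personal     309
add column amount_times_late = t['amount'] * t['late']:
   late   purpose  amount  amount_times_late
0     3      home     362               1086
3     0  personal     309                  0
add column amount_times_late_x10 = t['amount_times_late'] * 10:
   late   purpose  amount  amount_times_late  amount_times_late_x10
0     3      home     362               1086                  10860
3     0  personal     309                  0                      0
Reading off the mean of column 'amount_times_late_x10', we get 5430.0.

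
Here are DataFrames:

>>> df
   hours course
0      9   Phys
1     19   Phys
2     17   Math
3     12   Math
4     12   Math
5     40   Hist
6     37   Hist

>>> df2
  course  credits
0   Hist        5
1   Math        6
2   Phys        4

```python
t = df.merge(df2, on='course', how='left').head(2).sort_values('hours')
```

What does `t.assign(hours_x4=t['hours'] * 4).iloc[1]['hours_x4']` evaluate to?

76

merge on 'course' (how='left') → 7 rows:
   hours course  credits
0      9   Phys        4
1     19   Phys        4
2     17   Math        6
3     12   Math        6
4     12   Math        6
5     40   Hist        5
6     37   Hist        5
take first 2 rows:
   hours course  credits
0      9   Phys        4
1     19   Phys        4
sort by hours:
   hours course  credits
0      9   Phys        4
1     19   Phys        4
add column hours_x4 = t['hours'] * 4:
   hours course  credits  hours_x4
0      9   Phys        4        36
1     19   Phys        4        76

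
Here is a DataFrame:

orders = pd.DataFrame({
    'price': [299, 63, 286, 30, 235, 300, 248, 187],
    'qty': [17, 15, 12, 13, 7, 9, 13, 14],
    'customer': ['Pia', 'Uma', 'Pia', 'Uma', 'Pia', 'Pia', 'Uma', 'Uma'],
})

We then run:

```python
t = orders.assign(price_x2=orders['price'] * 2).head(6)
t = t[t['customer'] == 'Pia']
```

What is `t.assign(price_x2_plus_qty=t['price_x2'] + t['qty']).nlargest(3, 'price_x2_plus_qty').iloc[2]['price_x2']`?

add column price_x2 = orders['price'] * 2:
   price  qty customer  price_x2
0    299   17      Pia       598
1     63   15      Uma       126
2    286   12      Pia       572
3     30   13      Uma        60
4    235    7      Pia       470
5    300    9      Pia       600
6    248   13      Uma       496
7    187   14      Uma       374
take first 6 rows:
   price  qty customer  price_x2
0    299   17      Pia       598
1     63   15      Uma       126
2    286   12      Pia       572
3     30   13      Uma        60
4    235    7      Pia       470
5    300    9      Pia       600
filter rows where customer == 'Pia':
   price  qty customer  price_x2
0    299   17      Pia       598
2    286   12      Pia       572
4    235    7      Pia       470
5    300    9      Pia       600
add column price_x2_plus_qty = t['price_x2'] + t['qty']:
   price  qty customer  price_x2  price_x2_plus_qty
0    299   17      Pia       598                615
2    286   12      Pia       572                584
4    235    7      Pia       470                477
5    300    9      Pia       600                609
take 3 rows with largest price_x2_plus_qty:
   price  qty customer  price_x2  price_x2_plus_qty
0    299   17      Pia       598                615
5    300    9      Pia       600                609
2    286   12      Pia       572                584
Finally, value at position 2, column 'price_x2' = 572.

572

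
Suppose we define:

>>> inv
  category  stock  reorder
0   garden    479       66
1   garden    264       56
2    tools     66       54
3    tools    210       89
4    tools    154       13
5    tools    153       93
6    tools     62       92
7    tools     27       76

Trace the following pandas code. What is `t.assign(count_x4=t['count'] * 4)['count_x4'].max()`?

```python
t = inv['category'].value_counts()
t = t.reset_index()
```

24

value_counts of category:
category
tools     6
garden    2
Name: count, dtype: int64
reset_index():
  category  count
0    tools      6
1   garden      2
add column count_x4 = t['count'] * 4:
  category  count  count_x4
0    tools      6        24
1   garden      2         8
Reading off the max of column 'count_x4', we get 24.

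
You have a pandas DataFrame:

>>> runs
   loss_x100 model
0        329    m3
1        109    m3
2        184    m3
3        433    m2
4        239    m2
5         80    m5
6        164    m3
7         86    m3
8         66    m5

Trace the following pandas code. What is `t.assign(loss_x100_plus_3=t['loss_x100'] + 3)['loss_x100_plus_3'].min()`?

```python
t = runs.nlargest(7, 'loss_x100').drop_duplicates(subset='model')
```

332

take 7 rows with largest loss_x100:
   loss_x100 model
3        433    m2
0        329    m3
4        239    m2
2        184    m3
6        164    m3
1        109    m3
7         86    m3
drop duplicate model (keep=first):
   loss_x100 model
3        433    m2
0        329    m3
add column loss_x100_plus_3 = t['loss_x100'] + 3:
   loss_x100 model  loss_x100_plus_3
3        433    m2               436
0        329    m3               332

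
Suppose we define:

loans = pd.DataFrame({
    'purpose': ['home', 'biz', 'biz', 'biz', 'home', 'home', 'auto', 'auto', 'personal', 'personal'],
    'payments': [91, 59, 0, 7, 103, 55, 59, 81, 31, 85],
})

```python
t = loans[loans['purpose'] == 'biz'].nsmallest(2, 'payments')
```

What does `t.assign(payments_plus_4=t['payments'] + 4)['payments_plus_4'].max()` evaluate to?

11

filter rows where purpose == 'biz':
  purpose  payments
1     biz        59
2     biz         0
3     biz         7
take 2 rows with smallest payments:
  purpose  payments
2     biz         0
3     biz         7
add column payments_plus_4 = t['payments'] + 4:
  purpose  payments  payments_plus_4
2     biz         0                4
3     biz         7               11
So max() = 11.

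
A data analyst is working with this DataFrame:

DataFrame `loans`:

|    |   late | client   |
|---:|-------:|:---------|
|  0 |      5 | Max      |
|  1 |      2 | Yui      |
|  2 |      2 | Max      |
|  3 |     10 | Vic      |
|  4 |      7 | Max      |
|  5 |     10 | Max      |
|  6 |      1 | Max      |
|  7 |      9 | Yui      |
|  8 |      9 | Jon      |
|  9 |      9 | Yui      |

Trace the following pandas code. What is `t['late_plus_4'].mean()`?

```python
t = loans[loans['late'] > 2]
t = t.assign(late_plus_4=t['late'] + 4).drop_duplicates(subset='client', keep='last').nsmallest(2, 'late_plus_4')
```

13.0

filter rows where late > 2:
   late client
0     5    Max
3    10    Vic
4     7    Max
5    10    Max
7     9    Yui
8     9    Jon
9     9    Yui
add column late_plus_4 = t['late'] + 4:
   late client  late_plus_4
0     5    Max            9
3    10    Vic           14
4     7    Max           11
5    10    Max           14
7     9    Yui           13
8     9    Jon           13
9     9    Yui           13
drop duplicate client (keep=last):
   late client  late_plus_4
3    10    Vic           14
5    10    Max           14
8     9    Jon           13
9     9    Yui           13
take 2 rows with smallest late_plus_4:
   late client  late_plus_4
8     9    Jon           13
9     9    Yui           13
Taking the mean of column 'late_plus_4' gives 13.0.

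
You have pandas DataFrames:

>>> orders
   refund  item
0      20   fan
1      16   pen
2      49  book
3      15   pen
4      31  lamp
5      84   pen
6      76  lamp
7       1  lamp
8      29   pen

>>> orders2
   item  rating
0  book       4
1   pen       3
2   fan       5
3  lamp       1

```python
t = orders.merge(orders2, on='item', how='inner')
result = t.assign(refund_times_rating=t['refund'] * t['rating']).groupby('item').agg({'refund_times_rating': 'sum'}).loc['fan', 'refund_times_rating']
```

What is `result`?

merge on 'item' (how='inner') → 9 rows:
   refund  item  rating
0      20   fan       5
1      16   pen       3
2      49  book       4
3      15   pen       3
4      31  lamp       1
5      84   pen       3
6      76  lamp       1
7       1  lamp       1
8      29   pen       3
add column refund_times_rating = t['refund'] * t['rating']:
   refund  item  rating  refund_times_rating
0      20   fan       5                  100
1      16   pen       3                   48
2      49  book       4                  196
3      15   pen       3                   45
4      31  lamp       1                   31
5      84   pen       3                  252
6      76  lamp       1                   76
7       1  lamp       1                    1
8      29   pen       3                   87
group by item, sum of refund_times_rating:
      refund_times_rating
item                     
book                  196
fan                   100
lamp                  108
pen                   432

100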